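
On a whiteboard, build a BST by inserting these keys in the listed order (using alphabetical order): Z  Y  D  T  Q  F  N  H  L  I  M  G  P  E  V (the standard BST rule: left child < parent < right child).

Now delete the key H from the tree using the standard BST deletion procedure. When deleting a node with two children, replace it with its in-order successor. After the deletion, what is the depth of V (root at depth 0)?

Z: root
Y: left child of Z (depth 1)
D: left child of Y (depth 2)
T: right child of D (depth 3)
Q: left child of T (depth 4)
F: left child of Q (depth 5)
N: right child of F (depth 6)
H: left child of N (depth 7)
L: right child of H (depth 8)
I: left child of L (depth 9)
M: right child of L (depth 9)
G: left child of H (depth 8)
P: right child of N (depth 7)
E: left child of F (depth 6)
V: right child of T (depth 4)

Delete H (two children — replace with in-order successor).
After deletion, path to V: Z → Y → D → T → V.

4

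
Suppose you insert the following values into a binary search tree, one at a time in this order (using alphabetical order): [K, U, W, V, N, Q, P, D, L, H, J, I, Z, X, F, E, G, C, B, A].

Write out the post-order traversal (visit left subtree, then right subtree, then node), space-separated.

A B C E G F I J H D L P Q N V X Z W U K

Resulting structure (node: left, right):
  K: L=D, R=U
  U: L=N, R=W
  W: L=V, R=Z
  V: L=–, R=–
  N: L=L, R=Q
  Q: L=P, R=–
  P: L=–, R=–
  D: L=C, R=H
  L: L=–, R=–
  H: L=F, R=J
  J: L=I, R=–
  I: L=–, R=–
  Z: L=X, R=–
  X: L=–, R=–
  F: L=E, R=G
  E: L=–, R=–
  G: L=–, R=–
  C: L=B, R=–
  B: L=A, R=–
  A: L=–, R=–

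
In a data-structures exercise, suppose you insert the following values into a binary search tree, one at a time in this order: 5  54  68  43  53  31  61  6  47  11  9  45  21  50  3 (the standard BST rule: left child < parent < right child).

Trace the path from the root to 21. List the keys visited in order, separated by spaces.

5 54 43 31 6 11 21

Insert 5: tree is empty, so 5 becomes the root.
Insert 54: 54 > 5 → go right. Place as right child of 5.
Insert 68: 68 > 5 → go right; 68 > 54 → go right. Place as right child of 54.
Insert 43: 43 > 5 → go right; 43 < 54 → go left. Place as left child of 54.
Insert 53: 53 > 5 → go right; 53 < 54 → go left; 53 > 43 → go right. Place as right child of 43.
Insert 31: 31 > 5 → go right; 31 < 54 → go left; 31 < 43 → go left. Place as left child of 43.
Insert 61: 61 > 5 → go right; 61 > 54 → go right; 61 < 68 → go left. Place as left child of 68.
Insert 6: 6 > 5 → go right; 6 < 54 → go left; 6 < 43 → go left; 6 < 31 → go left. Place as left child of 31.
Insert 47: 47 > 5 → go right; 47 < 54 → go left; 47 > 43 → go right; 47 < 53 → go left. Place as left child of 53.
Insert 11: 11 > 5 → go right; 11 < 54 → go left; 11 < 43 → go left; 11 < 31 → go left; 11 > 6 → go right. Place as right child of 6.
Insert 9: 9 > 5 → go right; 9 < 54 → go left; 9 < 43 → go left; 9 < 31 → go left; 9 > 6 → go right; 9 < 11 → go left. Place as left child of 11.
Insert 45: 45 > 5 → go right; 45 < 54 → go left; 45 > 43 → go right; 45 < 53 → go left; 45 < 47 → go left. Place as left child of 47.
Insert 21: 21 > 5 → go right; 21 < 54 → go left; 21 < 43 → go left; 21 < 31 → go left; 21 > 6 → go right; 21 > 11 → go right. Place as right child of 11.
Insert 50: 50 > 5 → go right; 50 < 54 → go left; 50 > 43 → go right; 50 < 53 → go left; 50 > 47 → go right. Place as right child of 47.
Insert 3: 3 < 5 → go left. Place as left child of 5.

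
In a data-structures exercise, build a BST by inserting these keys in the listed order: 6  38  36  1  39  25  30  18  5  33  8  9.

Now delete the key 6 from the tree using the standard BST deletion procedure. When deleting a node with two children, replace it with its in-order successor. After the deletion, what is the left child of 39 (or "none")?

none

Resulting structure (node: left, right):
  6: L=1, R=38
  38: L=36, R=39
  36: L=25, R=–
  1: L=–, R=5
  39: L=–, R=–
  25: L=18, R=30
  30: L=–, R=33
  18: L=8, R=–
  5: L=–, R=–
  33: L=–, R=–
  8: L=–, R=9
  9: L=–, R=–

Delete 6 (two children — replace with in-order successor).
After deletion, 39's left child: none.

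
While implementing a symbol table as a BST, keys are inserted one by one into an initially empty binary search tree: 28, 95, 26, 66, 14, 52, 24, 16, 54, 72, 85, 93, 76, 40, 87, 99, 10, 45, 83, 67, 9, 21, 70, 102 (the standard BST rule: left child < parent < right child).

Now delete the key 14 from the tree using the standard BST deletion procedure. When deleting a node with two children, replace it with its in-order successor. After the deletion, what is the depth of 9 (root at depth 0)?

4

Insert 28: tree is empty, so 28 becomes the root.
Insert 95: 95 > 28 → go right. Place as right child of 28.
Insert 26: 26 < 28 → go left. Place as left child of 28.
Insert 66: 66 > 28 → go right; 66 < 95 → go left. Place as left child of 95.
Insert 14: 14 < 28 → go left; 14 < 26 → go left. Place as left child of 26.
Insert 52: 52 > 28 → go right; 52 < 95 → go left; 52 < 66 → go left. Place as left child of 66.
Insert 24: 24 < 28 → go left; 24 < 26 → go left; 24 > 14 → go right. Place as right child of 14.
Insert 16: 16 < 28 → go left; 16 < 26 → go left; 16 > 14 → go right; 16 < 24 → go left. Place as left child of 24.
Insert 54: 54 > 28 → go right; 54 < 95 → go left; 54 < 66 → go left; 54 > 52 → go right. Place as right child of 52.
Insert 72: 72 > 28 → go right; 72 < 95 → go left; 72 > 66 → go right. Place as right child of 66.
Insert 85: 85 > 28 → go right; 85 < 95 → go left; 85 > 66 → go right; 85 > 72 → go right. Place as right child of 72.
Insert 93: 93 > 28 → go right; 93 < 95 → go left; 93 > 66 → go right; 93 > 72 → go right; 93 > 85 → go right. Place as right child of 85.
Insert 76: 76 > 28 → go right; 76 < 95 → go left; 76 > 66 → go right; 76 > 72 → go right; 76 < 85 → go left. Place as left child of 85.
Insert 40: 40 > 28 → go right; 40 < 95 → go left; 40 < 66 → go left; 40 < 52 → go left. Place as left child of 52.
Insert 87: 87 > 28 → go right; 87 < 95 → go left; 87 > 66 → go right; 87 > 72 → go right; 87 > 85 → go right; 87 < 93 → go left. Place as left child of 93.
Insert 99: 99 > 28 → go right; 99 > 95 → go right. Place as right child of 95.
Insert 10: 10 < 28 → go left; 10 < 26 → go left; 10 < 14 → go left. Place as left child of 14.
Insert 45: 45 > 28 → go right; 45 < 95 → go left; 45 < 66 → go left; 45 < 52 → go left; 45 > 40 → go right. Place as right child of 40.
Insert 83: 83 > 28 → go right; 83 < 95 → go left; 83 > 66 → go right; 83 > 72 → go right; 83 < 85 → go left; 83 > 76 → go right. Place as right child of 76.
Insert 67: 67 > 28 → go right; 67 < 95 → go left; 67 > 66 → go right; 67 < 72 → go left. Place as left child of 72.
Insert 9: 9 < 28 → go left; 9 < 26 → go left; 9 < 14 → go left; 9 < 10 → go left. Place as left child of 10.
Insert 21: 21 < 28 → go left; 21 < 26 → go left; 21 > 14 → go right; 21 < 24 → go left; 21 > 16 → go right. Place as right child of 16.
Insert 70: 70 > 28 → go right; 70 < 95 → go left; 70 > 66 → go right; 70 < 72 → go left; 70 > 67 → go right. Place as right child of 67.
Insert 102: 102 > 28 → go right; 102 > 95 → go right; 102 > 99 → go right. Place as right child of 99.

Delete 14 (two children — replace with in-order successor).
After deletion, path to 9: 28 → 26 → 16 → 10 → 9.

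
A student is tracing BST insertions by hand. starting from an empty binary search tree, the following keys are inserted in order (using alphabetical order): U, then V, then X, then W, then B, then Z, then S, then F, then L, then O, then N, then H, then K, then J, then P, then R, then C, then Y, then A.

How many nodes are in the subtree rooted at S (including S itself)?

11

U: root
V: right child of U (depth 1)
X: right child of V (depth 2)
W: left child of X (depth 3)
B: left child of U (depth 1)
Z: right child of X (depth 3)
S: right child of B (depth 2)
F: left child of S (depth 3)
L: right child of F (depth 4)
O: right child of L (depth 5)
N: left child of O (depth 6)
H: left child of L (depth 5)
K: right child of H (depth 6)
J: left child of K (depth 7)
P: right child of O (depth 6)
R: right child of P (depth 7)
C: left child of F (depth 4)
Y: left child of Z (depth 4)
A: left child of B (depth 2)

Subtree rooted at S contains: S, F, C, L, H, K, J, O, N, P, R — 11 nodes.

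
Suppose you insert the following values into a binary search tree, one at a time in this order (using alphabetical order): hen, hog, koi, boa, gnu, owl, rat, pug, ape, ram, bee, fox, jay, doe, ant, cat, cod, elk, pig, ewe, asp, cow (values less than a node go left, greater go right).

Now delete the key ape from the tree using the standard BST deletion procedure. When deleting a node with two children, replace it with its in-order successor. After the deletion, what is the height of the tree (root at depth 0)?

7

Insert hen: tree is empty, so hen becomes the root.
Insert hog: hog > hen → go right. Place as right child of hen.
Insert koi: koi > hen → go right; koi > hog → go right. Place as right child of hog.
Insert boa: boa < hen → go left. Place as left child of hen.
Insert gnu: gnu < hen → go left; gnu > boa → go right. Place as right child of boa.
Insert owl: owl > hen → go right; owl > hog → go right; owl > koi → go right. Place as right child of koi.
Insert rat: rat > hen → go right; rat > hog → go right; rat > koi → go right; rat > owl → go right. Place as right child of owl.
Insert pug: pug > hen → go right; pug > hog → go right; pug > koi → go right; pug > owl → go right; pug < rat → go left. Place as left child of rat.
Insert ape: ape < hen → go left; ape < boa → go left. Place as left child of boa.
Insert ram: ram > hen → go right; ram > hog → go right; ram > koi → go right; ram > owl → go right; ram < rat → go left; ram > pug → go right. Place as right child of pug.
Insert bee: bee < hen → go left; bee < boa → go left; bee > ape → go right. Place as right child of ape.
Insert fox: fox < hen → go left; fox > boa → go right; fox < gnu → go left. Place as left child of gnu.
Insert jay: jay > hen → go right; jay > hog → go right; jay < koi → go left. Place as left child of koi.
Insert doe: doe < hen → go left; doe > boa → go right; doe < gnu → go left; doe < fox → go left. Place as left child of fox.
Insert ant: ant < hen → go left; ant < boa → go left; ant < ape → go left. Place as left child of ape.
Insert cat: cat < hen → go left; cat > boa → go right; cat < gnu → go left; cat < fox → go left; cat < doe → go left. Place as left child of doe.
Insert cod: cod < hen → go left; cod > boa → go right; cod < gnu → go left; cod < fox → go left; cod < doe → go left; cod > cat → go right. Place as right child of cat.
Insert elk: elk < hen → go left; elk > boa → go right; elk < gnu → go left; elk < fox → go left; elk > doe → go right. Place as right child of doe.
Insert pig: pig > hen → go right; pig > hog → go right; pig > koi → go right; pig > owl → go right; pig < rat → go left; pig < pug → go left. Place as left child of pug.
Insert ewe: ewe < hen → go left; ewe > boa → go right; ewe < gnu → go left; ewe < fox → go left; ewe > doe → go right; ewe > elk → go right. Place as right child of elk.
Insert asp: asp < hen → go left; asp < boa → go left; asp > ape → go right; asp < bee → go left. Place as left child of bee.
Insert cow: cow < hen → go left; cow > boa → go right; cow < gnu → go left; cow < fox → go left; cow < doe → go left; cow > cat → go right; cow > cod → go right. Place as right child of cod.

Delete ape (two children — replace with in-order successor).
After deletion, deepest node is cow at depth 7.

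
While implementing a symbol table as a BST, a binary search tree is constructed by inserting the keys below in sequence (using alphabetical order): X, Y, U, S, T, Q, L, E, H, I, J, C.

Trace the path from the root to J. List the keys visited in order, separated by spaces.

Insert X: tree is empty, so X becomes the root.
Insert Y: Y > X → go right. Place as right child of X.
Insert U: U < X → go left. Place as left child of X.
Insert S: S < X → go left; S < U → go left. Place as left child of U.
Insert T: T < X → go left; T < U → go left; T > S → go right. Place as right child of S.
Insert Q: Q < X → go left; Q < U → go left; Q < S → go left. Place as left child of S.
Insert L: L < X → go left; L < U → go left; L < S → go left; L < Q → go left. Place as left child of Q.
Insert E: E < X → go left; E < U → go left; E < S → go left; E < Q → go left; E < L → go left. Place as left child of L.
Insert H: H < X → go left; H < U → go left; H < S → go left; H < Q → go left; H < L → go left; H > E → go right. Place as right child of E.
Insert I: I < X → go left; I < U → go left; I < S → go left; I < Q → go left; I < L → go left; I > E → go right; I > H → go right. Place as right child of H.
Insert J: J < X → go left; J < U → go left; J < S → go left; J < Q → go left; J < L → go left; J > E → go right; J > H → go right; J > I → go right. Place as right child of I.
Insert C: C < X → go left; C < U → go left; C < S → go left; C < Q → go left; C < L → go left; C < E → go left. Place as left child of E.

X U S Q L E H I J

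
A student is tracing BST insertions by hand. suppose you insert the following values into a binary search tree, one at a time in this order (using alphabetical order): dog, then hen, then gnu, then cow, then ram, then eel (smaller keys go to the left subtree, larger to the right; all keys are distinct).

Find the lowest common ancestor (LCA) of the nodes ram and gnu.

hen

Insert dog: tree is empty, so dog becomes the root.
Insert hen: hen > dog → go right. Place as right child of dog.
Insert gnu: gnu > dog → go right; gnu < hen → go left. Place as left child of hen.
Insert cow: cow < dog → go left. Place as left child of dog.
Insert ram: ram > dog → go right; ram > hen → go right. Place as right child of hen.
Insert eel: eel > dog → go right; eel < hen → go left; eel < gnu → go left. Place as left child of gnu.

Path to ram: dog → hen → ram
Path to gnu: dog → hen → gnu
The paths share a prefix ending at hen, then split left and right.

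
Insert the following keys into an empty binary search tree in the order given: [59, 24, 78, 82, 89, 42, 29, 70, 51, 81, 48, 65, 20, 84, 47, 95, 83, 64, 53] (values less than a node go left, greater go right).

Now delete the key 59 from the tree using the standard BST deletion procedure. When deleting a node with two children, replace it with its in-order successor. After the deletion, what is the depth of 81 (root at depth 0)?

Insert 59: tree is empty, so 59 becomes the root.
Insert 24: 24 < 59 → go left. Place as left child of 59.
Insert 78: 78 > 59 → go right. Place as right child of 59.
Insert 82: 82 > 59 → go right; 82 > 78 → go right. Place as right child of 78.
Insert 89: 89 > 59 → go right; 89 > 78 → go right; 89 > 82 → go right. Place as right child of 82.
Insert 42: 42 < 59 → go left; 42 > 24 → go right. Place as right child of 24.
Insert 29: 29 < 59 → go left; 29 > 24 → go right; 29 < 42 → go left. Place as left child of 42.
Insert 70: 70 > 59 → go right; 70 < 78 → go left. Place as left child of 78.
Insert 51: 51 < 59 → go left; 51 > 24 → go right; 51 > 42 → go right. Place as right child of 42.
Insert 81: 81 > 59 → go right; 81 > 78 → go right; 81 < 82 → go left. Place as left child of 82.
Insert 48: 48 < 59 → go left; 48 > 24 → go right; 48 > 42 → go right; 48 < 51 → go left. Place as left child of 51.
Insert 65: 65 > 59 → go right; 65 < 78 → go left; 65 < 70 → go left. Place as left child of 70.
Insert 20: 20 < 59 → go left; 20 < 24 → go left. Place as left child of 24.
Insert 84: 84 > 59 → go right; 84 > 78 → go right; 84 > 82 → go right; 84 < 89 → go left. Place as left child of 89.
Insert 47: 47 < 59 → go left; 47 > 24 → go right; 47 > 42 → go right; 47 < 51 → go left; 47 < 48 → go left. Place as left child of 48.
Insert 95: 95 > 59 → go right; 95 > 78 → go right; 95 > 82 → go right; 95 > 89 → go right. Place as right child of 89.
Insert 83: 83 > 59 → go right; 83 > 78 → go right; 83 > 82 → go right; 83 < 89 → go left; 83 < 84 → go left. Place as left child of 84.
Insert 64: 64 > 59 → go right; 64 < 78 → go left; 64 < 70 → go left; 64 < 65 → go left. Place as left child of 65.
Insert 53: 53 < 59 → go left; 53 > 24 → go right; 53 > 42 → go right; 53 > 51 → go right. Place as right child of 51.

Delete 59 (two children — replace with in-order successor).
After deletion, path to 81: 64 → 78 → 82 → 81.

3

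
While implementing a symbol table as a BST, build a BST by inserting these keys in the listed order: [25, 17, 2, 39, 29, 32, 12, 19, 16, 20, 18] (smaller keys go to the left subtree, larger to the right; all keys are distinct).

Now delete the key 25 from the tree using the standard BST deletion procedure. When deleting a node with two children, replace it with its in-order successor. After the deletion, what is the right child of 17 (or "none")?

Resulting structure (node: left, right):
  25: L=17, R=39
  17: L=2, R=19
  2: L=–, R=12
  39: L=29, R=–
  29: L=–, R=32
  32: L=–, R=–
  12: L=–, R=16
  19: L=18, R=20
  16: L=–, R=–
  20: L=–, R=–
  18: L=–, R=–

Delete 25 (two children — replace with in-order successor).
After deletion, 17's right child: 19.

19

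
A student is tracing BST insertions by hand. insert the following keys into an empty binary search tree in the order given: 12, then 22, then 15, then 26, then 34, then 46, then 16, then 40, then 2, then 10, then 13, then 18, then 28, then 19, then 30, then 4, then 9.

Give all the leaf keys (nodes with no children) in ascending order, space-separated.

9 13 19 30 40

12: root
22: right child of 12 (depth 1)
15: left child of 22 (depth 2)
26: right child of 22 (depth 2)
34: right child of 26 (depth 3)
46: right child of 34 (depth 4)
16: right child of 15 (depth 3)
40: left child of 46 (depth 5)
2: left child of 12 (depth 1)
10: right child of 2 (depth 2)
13: left child of 15 (depth 3)
18: right child of 16 (depth 4)
28: left child of 34 (depth 4)
19: right child of 18 (depth 5)
30: right child of 28 (depth 5)
4: left child of 10 (depth 3)
9: right child of 4 (depth 4)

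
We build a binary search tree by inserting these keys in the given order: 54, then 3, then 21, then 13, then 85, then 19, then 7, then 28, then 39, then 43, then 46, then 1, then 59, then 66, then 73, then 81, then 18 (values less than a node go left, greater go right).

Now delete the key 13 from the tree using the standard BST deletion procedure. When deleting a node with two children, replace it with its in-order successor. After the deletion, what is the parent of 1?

3

54: root
3: left child of 54 (depth 1)
21: right child of 3 (depth 2)
13: left child of 21 (depth 3)
85: right child of 54 (depth 1)
19: right child of 13 (depth 4)
7: left child of 13 (depth 4)
28: right child of 21 (depth 3)
39: right child of 28 (depth 4)
43: right child of 39 (depth 5)
46: right child of 43 (depth 6)
1: left child of 3 (depth 2)
59: left child of 85 (depth 2)
66: right child of 59 (depth 3)
73: right child of 66 (depth 4)
81: right child of 73 (depth 5)
18: left child of 19 (depth 5)

Delete 13 (two children — replace with in-order successor).
After deletion, 1's parent is 3.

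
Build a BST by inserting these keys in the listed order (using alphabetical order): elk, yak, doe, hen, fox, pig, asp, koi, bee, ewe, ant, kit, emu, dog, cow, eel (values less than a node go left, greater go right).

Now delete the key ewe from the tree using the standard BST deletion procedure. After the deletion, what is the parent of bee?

elk: root
yak: right child of elk (depth 1)
doe: left child of elk (depth 1)
hen: left child of yak (depth 2)
fox: left child of hen (depth 3)
pig: right child of hen (depth 3)
asp: left child of doe (depth 2)
koi: left child of pig (depth 4)
bee: right child of asp (depth 3)
ewe: left child of fox (depth 4)
ant: left child of asp (depth 3)
kit: left child of koi (depth 5)
emu: left child of ewe (depth 5)
dog: right child of doe (depth 2)
cow: right child of bee (depth 4)
eel: right child of dog (depth 3)

Delete ewe (at most one child — splice it out).
After deletion, bee's parent is asp.

asp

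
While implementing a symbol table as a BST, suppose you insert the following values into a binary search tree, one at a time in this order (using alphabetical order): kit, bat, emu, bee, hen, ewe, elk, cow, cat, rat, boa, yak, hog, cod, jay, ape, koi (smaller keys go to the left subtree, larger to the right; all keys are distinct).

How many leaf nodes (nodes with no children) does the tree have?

7

Insert kit: tree is empty, so kit becomes the root.
Insert bat: bat < kit → go left. Place as left child of kit.
Insert emu: emu < kit → go left; emu > bat → go right. Place as right child of bat.
Insert bee: bee < kit → go left; bee > bat → go right; bee < emu → go left. Place as left child of emu.
Insert hen: hen < kit → go left; hen > bat → go right; hen > emu → go right. Place as right child of emu.
Insert ewe: ewe < kit → go left; ewe > bat → go right; ewe > emu → go right; ewe < hen → go left. Place as left child of hen.
Insert elk: elk < kit → go left; elk > bat → go right; elk < emu → go left; elk > bee → go right. Place as right child of bee.
Insert cow: cow < kit → go left; cow > bat → go right; cow < emu → go left; cow > bee → go right; cow < elk → go left. Place as left child of elk.
Insert cat: cat < kit → go left; cat > bat → go right; cat < emu → go left; cat > bee → go right; cat < elk → go left; cat < cow → go left. Place as left child of cow.
Insert rat: rat > kit → go right. Place as right child of kit.
Insert boa: boa < kit → go left; boa > bat → go right; boa < emu → go left; boa > bee → go right; boa < elk → go left; boa < cow → go left; boa < cat → go left. Place as left child of cat.
Insert yak: yak > kit → go right; yak > rat → go right. Place as right child of rat.
Insert hog: hog < kit → go left; hog > bat → go right; hog > emu → go right; hog > hen → go right. Place as right child of hen.
Insert cod: cod < kit → go left; cod > bat → go right; cod < emu → go left; cod > bee → go right; cod < elk → go left; cod < cow → go left; cod > cat → go right. Place as right child of cat.
Insert jay: jay < kit → go left; jay > bat → go right; jay > emu → go right; jay > hen → go right; jay > hog → go right. Place as right child of hog.
Insert ape: ape < kit → go left; ape < bat → go left. Place as left child of bat.
Insert koi: koi > kit → go right; koi < rat → go left. Place as left child of rat.

Leaves: ape, boa, cod, ewe, jay, koi, yak — 7 in total.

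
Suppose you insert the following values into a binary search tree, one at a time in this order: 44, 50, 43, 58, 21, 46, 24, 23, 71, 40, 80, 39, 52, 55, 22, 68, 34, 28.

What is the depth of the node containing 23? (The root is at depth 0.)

Insert 44: tree is empty, so 44 becomes the root.
Insert 50: 50 > 44 → go right. Place as right child of 44.
Insert 43: 43 < 44 → go left. Place as left child of 44.
Insert 58: 58 > 44 → go right; 58 > 50 → go right. Place as right child of 50.
Insert 21: 21 < 44 → go left; 21 < 43 → go left. Place as left child of 43.
Insert 46: 46 > 44 → go right; 46 < 50 → go left. Place as left child of 50.
Insert 24: 24 < 44 → go left; 24 < 43 → go left; 24 > 21 → go right. Place as right child of 21.
Insert 23: 23 < 44 → go left; 23 < 43 → go left; 23 > 21 → go right; 23 < 24 → go left. Place as left child of 24.
Insert 71: 71 > 44 → go right; 71 > 50 → go right; 71 > 58 → go right. Place as right child of 58.
Insert 40: 40 < 44 → go left; 40 < 43 → go left; 40 > 21 → go right; 40 > 24 → go right. Place as right child of 24.
Insert 80: 80 > 44 → go right; 80 > 50 → go right; 80 > 58 → go right; 80 > 71 → go right. Place as right child of 71.
Insert 39: 39 < 44 → go left; 39 < 43 → go left; 39 > 21 → go right; 39 > 24 → go right; 39 < 40 → go left. Place as left child of 40.
Insert 52: 52 > 44 → go right; 52 > 50 → go right; 52 < 58 → go left. Place as left child of 58.
Insert 55: 55 > 44 → go right; 55 > 50 → go right; 55 < 58 → go left; 55 > 52 → go right. Place as right child of 52.
Insert 22: 22 < 44 → go left; 22 < 43 → go left; 22 > 21 → go right; 22 < 24 → go left; 22 < 23 → go left. Place as left child of 23.
Insert 68: 68 > 44 → go right; 68 > 50 → go right; 68 > 58 → go right; 68 < 71 → go left. Place as left child of 71.
Insert 34: 34 < 44 → go left; 34 < 43 → go left; 34 > 21 → go right; 34 > 24 → go right; 34 < 40 → go left; 34 < 39 → go left. Place as left child of 39.
Insert 28: 28 < 44 → go left; 28 < 43 → go left; 28 > 21 → go right; 28 > 24 → go right; 28 < 40 → go left; 28 < 39 → go left; 28 < 34 → go left. Place as left child of 34.

Path to 23: 44 → 43 → 21 → 24 → 23, which is 4 edges.

4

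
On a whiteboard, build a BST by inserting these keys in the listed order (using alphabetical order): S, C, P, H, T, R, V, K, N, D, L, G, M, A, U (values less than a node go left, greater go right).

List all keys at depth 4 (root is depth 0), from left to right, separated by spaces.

D K

Resulting structure (node: left, right):
  S: L=C, R=T
  C: L=A, R=P
  P: L=H, R=R
  H: L=D, R=K
  T: L=–, R=V
  R: L=–, R=–
  V: L=U, R=–
  K: L=–, R=N
  N: L=L, R=–
  D: L=–, R=G
  L: L=–, R=M
  G: L=–, R=–
  M: L=–, R=–
  A: L=–, R=–
  U: L=–, R=–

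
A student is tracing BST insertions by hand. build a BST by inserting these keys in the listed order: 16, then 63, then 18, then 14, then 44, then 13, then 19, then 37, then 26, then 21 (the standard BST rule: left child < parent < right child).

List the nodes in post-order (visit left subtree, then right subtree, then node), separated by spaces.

13 14 21 26 37 19 44 18 63 16

Insert 16: tree is empty, so 16 becomes the root.
Insert 63: 63 > 16 → go right. Place as right child of 16.
Insert 18: 18 > 16 → go right; 18 < 63 → go left. Place as left child of 63.
Insert 14: 14 < 16 → go left. Place as left child of 16.
Insert 44: 44 > 16 → go right; 44 < 63 → go left; 44 > 18 → go right. Place as right child of 18.
Insert 13: 13 < 16 → go left; 13 < 14 → go left. Place as left child of 14.
Insert 19: 19 > 16 → go right; 19 < 63 → go left; 19 > 18 → go right; 19 < 44 → go left. Place as left child of 44.
Insert 37: 37 > 16 → go right; 37 < 63 → go left; 37 > 18 → go right; 37 < 44 → go left; 37 > 19 → go right. Place as right child of 19.
Insert 26: 26 > 16 → go right; 26 < 63 → go left; 26 > 18 → go right; 26 < 44 → go left; 26 > 19 → go right; 26 < 37 → go left. Place as left child of 37.
Insert 21: 21 > 16 → go right; 21 < 63 → go left; 21 > 18 → go right; 21 < 44 → go left; 21 > 19 → go right; 21 < 37 → go left; 21 < 26 → go left. Place as left child of 26.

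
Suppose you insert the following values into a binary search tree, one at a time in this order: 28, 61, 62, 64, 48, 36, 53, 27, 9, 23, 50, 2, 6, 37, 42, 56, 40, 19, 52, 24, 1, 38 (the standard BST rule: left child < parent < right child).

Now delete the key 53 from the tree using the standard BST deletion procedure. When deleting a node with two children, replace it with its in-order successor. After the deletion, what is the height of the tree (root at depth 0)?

Insert 28: tree is empty, so 28 becomes the root.
Insert 61: 61 > 28 → go right. Place as right child of 28.
Insert 62: 62 > 28 → go right; 62 > 61 → go right. Place as right child of 61.
Insert 64: 64 > 28 → go right; 64 > 61 → go right; 64 > 62 → go right. Place as right child of 62.
Insert 48: 48 > 28 → go right; 48 < 61 → go left. Place as left child of 61.
Insert 36: 36 > 28 → go right; 36 < 61 → go left; 36 < 48 → go left. Place as left child of 48.
Insert 53: 53 > 28 → go right; 53 < 61 → go left; 53 > 48 → go right. Place as right child of 48.
Insert 27: 27 < 28 → go left. Place as left child of 28.
Insert 9: 9 < 28 → go left; 9 < 27 → go left. Place as left child of 27.
Insert 23: 23 < 28 → go left; 23 < 27 → go left; 23 > 9 → go right. Place as right child of 9.
Insert 50: 50 > 28 → go right; 50 < 61 → go left; 50 > 48 → go right; 50 < 53 → go left. Place as left child of 53.
Insert 2: 2 < 28 → go left; 2 < 27 → go left; 2 < 9 → go left. Place as left child of 9.
Insert 6: 6 < 28 → go left; 6 < 27 → go left; 6 < 9 → go left; 6 > 2 → go right. Place as right child of 2.
Insert 37: 37 > 28 → go right; 37 < 61 → go left; 37 < 48 → go left; 37 > 36 → go right. Place as right child of 36.
Insert 42: 42 > 28 → go right; 42 < 61 → go left; 42 < 48 → go left; 42 > 36 → go right; 42 > 37 → go right. Place as right child of 37.
Insert 56: 56 > 28 → go right; 56 < 61 → go left; 56 > 48 → go right; 56 > 53 → go right. Place as right child of 53.
Insert 40: 40 > 28 → go right; 40 < 61 → go left; 40 < 48 → go left; 40 > 36 → go right; 40 > 37 → go right; 40 < 42 → go left. Place as left child of 42.
Insert 19: 19 < 28 → go left; 19 < 27 → go left; 19 > 9 → go right; 19 < 23 → go left. Place as left child of 23.
Insert 52: 52 > 28 → go right; 52 < 61 → go left; 52 > 48 → go right; 52 < 53 → go left; 52 > 50 → go right. Place as right child of 50.
Insert 24: 24 < 28 → go left; 24 < 27 → go left; 24 > 9 → go right; 24 > 23 → go right. Place as right child of 23.
Insert 1: 1 < 28 → go left; 1 < 27 → go left; 1 < 9 → go left; 1 < 2 → go left. Place as left child of 2.
Insert 38: 38 > 28 → go right; 38 < 61 → go left; 38 < 48 → go left; 38 > 36 → go right; 38 > 37 → go right; 38 < 42 → go left; 38 < 40 → go left. Place as left child of 40.

Delete 53 (two children — replace with in-order successor).
After deletion, deepest node is 38 at depth 7.

7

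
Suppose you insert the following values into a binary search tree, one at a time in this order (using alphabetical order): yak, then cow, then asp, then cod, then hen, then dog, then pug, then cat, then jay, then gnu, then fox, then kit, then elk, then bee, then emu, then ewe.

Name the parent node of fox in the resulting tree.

gnu

Resulting structure (node: left, right):
  yak: L=cow, R=–
  cow: L=asp, R=hen
  asp: L=–, R=cod
  cod: L=cat, R=–
  hen: L=dog, R=pug
  dog: L=–, R=gnu
  pug: L=jay, R=–
  cat: L=bee, R=–
  jay: L=–, R=kit
  gnu: L=fox, R=–
  fox: L=elk, R=–
  kit: L=–, R=–
  elk: L=–, R=emu
  bee: L=–, R=–
  emu: L=–, R=ewe
  ewe: L=–, R=–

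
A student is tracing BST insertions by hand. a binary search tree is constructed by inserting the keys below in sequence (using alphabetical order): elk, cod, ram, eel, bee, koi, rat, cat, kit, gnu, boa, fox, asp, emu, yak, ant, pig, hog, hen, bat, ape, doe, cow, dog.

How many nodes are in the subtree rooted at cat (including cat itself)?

2

elk: root
cod: left child of elk (depth 1)
ram: right child of elk (depth 1)
eel: right child of cod (depth 2)
bee: left child of cod (depth 2)
koi: left child of ram (depth 2)
rat: right child of ram (depth 2)
cat: right child of bee (depth 3)
kit: left child of koi (depth 3)
gnu: left child of kit (depth 4)
boa: left child of cat (depth 4)
fox: left child of gnu (depth 5)
asp: left child of bee (depth 3)
emu: left child of fox (depth 6)
yak: right child of rat (depth 3)
ant: left child of asp (depth 4)
pig: right child of koi (depth 3)
hog: right child of gnu (depth 5)
hen: left child of hog (depth 6)
bat: right child of asp (depth 4)
ape: right child of ant (depth 5)
doe: left child of eel (depth 3)
cow: left child of doe (depth 4)
dog: right child of doe (depth 4)

Subtree rooted at cat contains: cat, boa — 2 nodes.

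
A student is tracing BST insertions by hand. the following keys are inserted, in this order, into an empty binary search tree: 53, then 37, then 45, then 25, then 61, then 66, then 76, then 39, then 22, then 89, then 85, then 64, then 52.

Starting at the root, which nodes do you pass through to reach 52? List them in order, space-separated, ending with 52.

Insert 53: tree is empty, so 53 becomes the root.
Insert 37: 37 < 53 → go left. Place as left child of 53.
Insert 45: 45 < 53 → go left; 45 > 37 → go right. Place as right child of 37.
Insert 25: 25 < 53 → go left; 25 < 37 → go left. Place as left child of 37.
Insert 61: 61 > 53 → go right. Place as right child of 53.
Insert 66: 66 > 53 → go right; 66 > 61 → go right. Place as right child of 61.
Insert 76: 76 > 53 → go right; 76 > 61 → go right; 76 > 66 → go right. Place as right child of 66.
Insert 39: 39 < 53 → go left; 39 > 37 → go right; 39 < 45 → go left. Place as left child of 45.
Insert 22: 22 < 53 → go left; 22 < 37 → go left; 22 < 25 → go left. Place as left child of 25.
Insert 89: 89 > 53 → go right; 89 > 61 → go right; 89 > 66 → go right; 89 > 76 → go right. Place as right child of 76.
Insert 85: 85 > 53 → go right; 85 > 61 → go right; 85 > 66 → go right; 85 > 76 → go right; 85 < 89 → go left. Place as left child of 89.
Insert 64: 64 > 53 → go right; 64 > 61 → go right; 64 < 66 → go left. Place as left child of 66.
Insert 52: 52 < 53 → go left; 52 > 37 → go right; 52 > 45 → go right. Place as right child of 45.

53 37 45 52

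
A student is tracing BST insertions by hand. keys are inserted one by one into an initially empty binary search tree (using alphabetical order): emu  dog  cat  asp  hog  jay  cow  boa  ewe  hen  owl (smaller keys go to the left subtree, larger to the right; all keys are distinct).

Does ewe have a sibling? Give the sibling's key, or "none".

Resulting structure (node: left, right):
  emu: L=dog, R=hog
  dog: L=cat, R=–
  cat: L=asp, R=cow
  asp: L=–, R=boa
  hog: L=ewe, R=jay
  jay: L=–, R=owl
  cow: L=–, R=–
  boa: L=–, R=–
  ewe: L=–, R=hen
  hen: L=–, R=–
  owl: L=–, R=–

ewe's parent is hog; the other child of hog is jay.

jay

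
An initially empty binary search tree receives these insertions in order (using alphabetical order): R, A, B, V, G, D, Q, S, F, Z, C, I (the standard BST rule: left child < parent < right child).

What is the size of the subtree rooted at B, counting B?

7

R: root
A: left child of R (depth 1)
B: right child of A (depth 2)
V: right child of R (depth 1)
G: right child of B (depth 3)
D: left child of G (depth 4)
Q: right child of G (depth 4)
S: left child of V (depth 2)
F: right child of D (depth 5)
Z: right child of V (depth 2)
C: left child of D (depth 5)
I: left child of Q (depth 5)

Subtree rooted at B contains: B, G, D, C, F, Q, I — 7 nodes.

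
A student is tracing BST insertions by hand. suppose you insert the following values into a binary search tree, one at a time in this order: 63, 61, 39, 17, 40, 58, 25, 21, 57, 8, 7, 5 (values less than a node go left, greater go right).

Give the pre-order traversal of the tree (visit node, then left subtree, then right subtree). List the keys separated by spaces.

Resulting structure (node: left, right):
  63: L=61, R=–
  61: L=39, R=–
  39: L=17, R=40
  17: L=8, R=25
  40: L=–, R=58
  58: L=57, R=–
  25: L=21, R=–
  21: L=–, R=–
  57: L=–, R=–
  8: L=7, R=–
  7: L=5, R=–
  5: L=–, R=–

63 61 39 17 8 7 5 25 21 40 58 57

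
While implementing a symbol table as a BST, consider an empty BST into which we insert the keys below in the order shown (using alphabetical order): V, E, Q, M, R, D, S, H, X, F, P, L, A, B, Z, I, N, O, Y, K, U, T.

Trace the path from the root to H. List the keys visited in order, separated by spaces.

V E Q M H

Resulting structure (node: left, right):
  V: L=E, R=X
  E: L=D, R=Q
  Q: L=M, R=R
  M: L=H, R=P
  R: L=–, R=S
  D: L=A, R=–
  S: L=–, R=U
  H: L=F, R=L
  X: L=–, R=Z
  F: L=–, R=–
  P: L=N, R=–
  L: L=I, R=–
  A: L=–, R=B
  B: L=–, R=–
  Z: L=Y, R=–
  I: L=–, R=K
  N: L=–, R=O
  O: L=–, R=–
  Y: L=–, R=–
  K: L=–, R=–
  U: L=T, R=–
  T: L=–, R=–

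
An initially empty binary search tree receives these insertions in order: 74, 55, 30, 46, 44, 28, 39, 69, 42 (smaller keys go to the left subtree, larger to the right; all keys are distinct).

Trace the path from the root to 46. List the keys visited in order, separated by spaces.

74 55 30 46

74: root
55: left child of 74 (depth 1)
30: left child of 55 (depth 2)
46: right child of 30 (depth 3)
44: left child of 46 (depth 4)
28: left child of 30 (depth 3)
39: left child of 44 (depth 5)
69: right child of 55 (depth 2)
42: right child of 39 (depth 6)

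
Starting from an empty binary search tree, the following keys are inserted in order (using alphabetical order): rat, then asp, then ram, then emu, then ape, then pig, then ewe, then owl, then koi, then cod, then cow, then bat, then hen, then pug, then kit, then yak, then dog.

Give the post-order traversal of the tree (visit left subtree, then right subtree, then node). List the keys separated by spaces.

Insert rat: tree is empty, so rat becomes the root.
Insert asp: asp < rat → go left. Place as left child of rat.
Insert ram: ram < rat → go left; ram > asp → go right. Place as right child of asp.
Insert emu: emu < rat → go left; emu > asp → go right; emu < ram → go left. Place as left child of ram.
Insert ape: ape < rat → go left; ape < asp → go left. Place as left child of asp.
Insert pig: pig < rat → go left; pig > asp → go right; pig < ram → go left; pig > emu → go right. Place as right child of emu.
Insert ewe: ewe < rat → go left; ewe > asp → go right; ewe < ram → go left; ewe > emu → go right; ewe < pig → go left. Place as left child of pig.
Insert owl: owl < rat → go left; owl > asp → go right; owl < ram → go left; owl > emu → go right; owl < pig → go left; owl > ewe → go right. Place as right child of ewe.
Insert koi: koi < rat → go left; koi > asp → go right; koi < ram → go left; koi > emu → go right; koi < pig → go left; koi > ewe → go right; koi < owl → go left. Place as left child of owl.
Insert cod: cod < rat → go left; cod > asp → go right; cod < ram → go left; cod < emu → go left. Place as left child of emu.
Insert cow: cow < rat → go left; cow > asp → go right; cow < ram → go left; cow < emu → go left; cow > cod → go right. Place as right child of cod.
Insert bat: bat < rat → go left; bat > asp → go right; bat < ram → go left; bat < emu → go left; bat < cod → go left. Place as left child of cod.
Insert hen: hen < rat → go left; hen > asp → go right; hen < ram → go left; hen > emu → go right; hen < pig → go left; hen > ewe → go right; hen < owl → go left; hen < koi → go left. Place as left child of koi.
Insert pug: pug < rat → go left; pug > asp → go right; pug < ram → go left; pug > emu → go right; pug > pig → go right. Place as right child of pig.
Insert kit: kit < rat → go left; kit > asp → go right; kit < ram → go left; kit > emu → go right; kit < pig → go left; kit > ewe → go right; kit < owl → go left; kit < koi → go left; kit > hen → go right. Place as right child of hen.
Insert yak: yak > rat → go right. Place as right child of rat.
Insert dog: dog < rat → go left; dog > asp → go right; dog < ram → go left; dog < emu → go left; dog > cod → go right; dog > cow → go right. Place as right child of cow.

ape bat dog cow cod kit hen koi owl ewe pug pig emu ram asp yak rat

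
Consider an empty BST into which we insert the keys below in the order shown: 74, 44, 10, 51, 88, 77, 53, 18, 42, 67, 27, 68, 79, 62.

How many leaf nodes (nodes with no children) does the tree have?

Resulting structure (node: left, right):
  74: L=44, R=88
  44: L=10, R=51
  10: L=–, R=18
  51: L=–, R=53
  88: L=77, R=–
  77: L=–, R=79
  53: L=–, R=67
  18: L=–, R=42
  42: L=27, R=–
  67: L=62, R=68
  27: L=–, R=–
  68: L=–, R=–
  79: L=–, R=–
  62: L=–, R=–

Leaves: 27, 62, 68, 79 — 4 in total.

4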